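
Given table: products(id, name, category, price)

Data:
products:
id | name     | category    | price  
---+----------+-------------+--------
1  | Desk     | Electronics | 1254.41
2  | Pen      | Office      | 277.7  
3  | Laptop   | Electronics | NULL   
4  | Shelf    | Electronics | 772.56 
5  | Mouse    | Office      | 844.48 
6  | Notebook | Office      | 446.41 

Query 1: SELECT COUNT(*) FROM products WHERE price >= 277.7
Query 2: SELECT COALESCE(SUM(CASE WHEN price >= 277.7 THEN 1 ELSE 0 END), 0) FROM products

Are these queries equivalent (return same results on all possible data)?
Yes, equivalent

Both queries return: [(5,)]

Reason: COUNT with WHERE vs conditional SUM (COALESCE handles empty-table NULL)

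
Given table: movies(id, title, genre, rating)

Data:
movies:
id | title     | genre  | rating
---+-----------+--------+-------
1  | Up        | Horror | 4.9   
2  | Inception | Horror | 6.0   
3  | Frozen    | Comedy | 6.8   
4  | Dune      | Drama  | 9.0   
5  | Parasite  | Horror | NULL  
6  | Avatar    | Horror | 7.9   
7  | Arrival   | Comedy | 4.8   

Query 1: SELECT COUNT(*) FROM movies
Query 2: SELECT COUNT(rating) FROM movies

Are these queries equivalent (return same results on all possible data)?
No, not equivalent

Query 1 returns: [(7,)]
Query 2 returns: [(6,)]

Reason: COUNT(*) includes NULLs, COUNT(column) excludes them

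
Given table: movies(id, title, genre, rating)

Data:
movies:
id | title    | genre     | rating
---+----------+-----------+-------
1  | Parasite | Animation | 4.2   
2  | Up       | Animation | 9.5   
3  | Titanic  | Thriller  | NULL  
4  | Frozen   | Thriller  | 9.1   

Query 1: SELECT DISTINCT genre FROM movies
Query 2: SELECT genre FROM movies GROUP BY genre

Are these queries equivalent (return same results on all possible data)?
Yes, equivalent

Both queries return: [('Animation',), ('Thriller',)]

Reason: Both get unique genres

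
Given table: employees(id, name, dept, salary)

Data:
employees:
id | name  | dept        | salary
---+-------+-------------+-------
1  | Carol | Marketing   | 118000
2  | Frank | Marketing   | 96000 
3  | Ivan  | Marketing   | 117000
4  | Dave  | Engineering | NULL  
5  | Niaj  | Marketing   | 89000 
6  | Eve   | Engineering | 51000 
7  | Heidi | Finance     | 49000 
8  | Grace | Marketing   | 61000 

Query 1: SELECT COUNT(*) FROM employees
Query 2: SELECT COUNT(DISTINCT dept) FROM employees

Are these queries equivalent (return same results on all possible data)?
No, not equivalent

Query 1 returns: [(8,)]
Query 2 returns: [(3,)]

Reason: COUNT(*) counts rows, COUNT(DISTINCT dept) counts unique depts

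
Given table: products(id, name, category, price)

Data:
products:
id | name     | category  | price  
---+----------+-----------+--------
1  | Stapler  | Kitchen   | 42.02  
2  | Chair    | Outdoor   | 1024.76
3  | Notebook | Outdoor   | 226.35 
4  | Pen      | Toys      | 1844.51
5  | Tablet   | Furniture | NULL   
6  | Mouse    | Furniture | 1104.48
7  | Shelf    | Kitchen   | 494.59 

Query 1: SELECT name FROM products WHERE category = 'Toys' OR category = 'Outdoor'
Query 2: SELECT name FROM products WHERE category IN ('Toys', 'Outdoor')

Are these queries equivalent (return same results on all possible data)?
Yes, equivalent

Both queries return: [('Chair',), ('Notebook',), ('Pen',)]

Reason: OR vs IN are equivalent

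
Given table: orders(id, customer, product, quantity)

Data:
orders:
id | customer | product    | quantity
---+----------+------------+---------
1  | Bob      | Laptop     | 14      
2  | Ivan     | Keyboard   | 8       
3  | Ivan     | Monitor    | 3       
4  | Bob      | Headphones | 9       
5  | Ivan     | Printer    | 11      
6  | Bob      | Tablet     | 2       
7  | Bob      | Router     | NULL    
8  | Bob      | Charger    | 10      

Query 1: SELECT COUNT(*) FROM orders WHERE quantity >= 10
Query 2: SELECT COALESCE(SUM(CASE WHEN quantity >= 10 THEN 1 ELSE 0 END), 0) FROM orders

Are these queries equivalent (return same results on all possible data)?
Yes, equivalent

Both queries return: [(3,)]

Reason: COUNT with WHERE vs conditional SUM (COALESCE handles empty-table NULL)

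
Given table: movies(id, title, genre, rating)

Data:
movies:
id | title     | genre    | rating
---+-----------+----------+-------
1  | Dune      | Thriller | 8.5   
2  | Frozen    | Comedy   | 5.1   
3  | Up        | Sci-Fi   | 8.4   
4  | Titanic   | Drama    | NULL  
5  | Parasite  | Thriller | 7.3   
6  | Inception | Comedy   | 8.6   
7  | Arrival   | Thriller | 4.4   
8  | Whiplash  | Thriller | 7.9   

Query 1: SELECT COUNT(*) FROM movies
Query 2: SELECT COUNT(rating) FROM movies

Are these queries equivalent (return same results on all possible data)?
No, not equivalent

Query 1 returns: [(8,)]
Query 2 returns: [(7,)]

Reason: COUNT(*) includes NULLs, COUNT(column) excludes them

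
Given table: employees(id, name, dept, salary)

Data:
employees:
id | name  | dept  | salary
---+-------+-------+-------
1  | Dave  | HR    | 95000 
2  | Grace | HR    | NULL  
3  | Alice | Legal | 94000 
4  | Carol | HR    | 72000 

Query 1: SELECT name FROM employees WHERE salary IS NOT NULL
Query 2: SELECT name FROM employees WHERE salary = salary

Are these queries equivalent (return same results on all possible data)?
Yes, equivalent

Both queries return: [('Alice',), ('Carol',), ('Dave',)]

Reason: IS NOT NULL vs self-equality (both exclude NULLs)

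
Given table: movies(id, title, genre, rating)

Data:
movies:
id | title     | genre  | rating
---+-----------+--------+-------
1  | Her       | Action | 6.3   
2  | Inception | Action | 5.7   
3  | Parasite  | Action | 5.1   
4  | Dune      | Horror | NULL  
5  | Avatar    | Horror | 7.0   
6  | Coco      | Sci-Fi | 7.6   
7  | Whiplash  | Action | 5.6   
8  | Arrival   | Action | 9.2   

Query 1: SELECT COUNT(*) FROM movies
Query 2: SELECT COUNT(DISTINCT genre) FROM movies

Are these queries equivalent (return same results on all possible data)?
No, not equivalent

Query 1 returns: [(8,)]
Query 2 returns: [(3,)]

Reason: COUNT(*) counts rows, COUNT(DISTINCT genre) counts unique genres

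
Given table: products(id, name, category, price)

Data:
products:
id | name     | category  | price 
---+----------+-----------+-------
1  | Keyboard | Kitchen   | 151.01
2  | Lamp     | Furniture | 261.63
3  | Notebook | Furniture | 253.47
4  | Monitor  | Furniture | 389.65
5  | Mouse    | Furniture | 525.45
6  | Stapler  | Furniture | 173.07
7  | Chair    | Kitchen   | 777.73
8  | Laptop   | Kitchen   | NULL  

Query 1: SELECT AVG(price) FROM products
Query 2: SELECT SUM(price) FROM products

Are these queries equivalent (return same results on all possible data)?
No, not equivalent

Query 1 returns: [(361.71571428571434,)]
Query 2 returns: [(2532.01,)]

Reason: AVG vs SUM give different aggregate values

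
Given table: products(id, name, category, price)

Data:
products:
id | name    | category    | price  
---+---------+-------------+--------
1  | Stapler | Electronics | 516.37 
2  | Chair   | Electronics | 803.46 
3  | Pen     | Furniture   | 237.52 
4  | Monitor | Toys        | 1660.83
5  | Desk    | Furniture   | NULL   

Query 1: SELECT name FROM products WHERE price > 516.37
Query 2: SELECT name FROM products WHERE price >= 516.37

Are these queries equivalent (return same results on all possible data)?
No, not equivalent

Query 1 returns: [('Chair',), ('Monitor',)]
Query 2 returns: [('Stapler',), ('Chair',), ('Monitor',)]

Reason: > vs >= gives different results when price = 516.37 exists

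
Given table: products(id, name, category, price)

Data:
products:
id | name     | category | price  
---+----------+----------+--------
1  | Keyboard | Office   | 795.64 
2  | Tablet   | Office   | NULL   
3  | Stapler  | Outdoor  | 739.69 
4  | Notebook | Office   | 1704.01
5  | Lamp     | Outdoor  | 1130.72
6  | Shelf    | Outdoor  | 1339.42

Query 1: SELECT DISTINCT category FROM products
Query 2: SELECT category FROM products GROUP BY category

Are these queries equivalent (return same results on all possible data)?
Yes, equivalent

Both queries return: [('Office',), ('Outdoor',)]

Reason: Both get unique categorys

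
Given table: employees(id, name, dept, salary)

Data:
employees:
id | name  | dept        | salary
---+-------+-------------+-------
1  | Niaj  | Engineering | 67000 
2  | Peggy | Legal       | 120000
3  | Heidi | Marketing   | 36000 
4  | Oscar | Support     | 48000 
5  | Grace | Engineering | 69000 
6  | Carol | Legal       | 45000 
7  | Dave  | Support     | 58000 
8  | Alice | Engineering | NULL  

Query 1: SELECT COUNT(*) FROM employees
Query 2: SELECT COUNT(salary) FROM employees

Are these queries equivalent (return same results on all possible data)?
No, not equivalent

Query 1 returns: [(8,)]
Query 2 returns: [(7,)]

Reason: COUNT(*) includes NULLs, COUNT(column) excludes them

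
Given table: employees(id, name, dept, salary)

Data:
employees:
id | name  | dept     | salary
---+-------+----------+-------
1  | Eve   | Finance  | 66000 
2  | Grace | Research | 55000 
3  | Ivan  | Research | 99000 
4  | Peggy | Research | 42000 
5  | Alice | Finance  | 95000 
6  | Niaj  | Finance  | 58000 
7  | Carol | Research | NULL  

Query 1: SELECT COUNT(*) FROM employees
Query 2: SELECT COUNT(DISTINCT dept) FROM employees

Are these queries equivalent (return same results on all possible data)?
No, not equivalent

Query 1 returns: [(7,)]
Query 2 returns: [(2,)]

Reason: COUNT(*) counts rows, COUNT(DISTINCT dept) counts unique depts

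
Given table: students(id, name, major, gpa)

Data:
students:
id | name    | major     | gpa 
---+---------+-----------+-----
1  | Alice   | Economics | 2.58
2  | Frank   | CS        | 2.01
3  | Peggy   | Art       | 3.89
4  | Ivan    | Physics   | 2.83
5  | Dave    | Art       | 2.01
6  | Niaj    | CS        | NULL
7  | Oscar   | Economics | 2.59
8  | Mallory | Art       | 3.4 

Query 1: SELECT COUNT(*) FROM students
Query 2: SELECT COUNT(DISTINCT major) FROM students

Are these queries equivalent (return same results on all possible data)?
No, not equivalent

Query 1 returns: [(8,)]
Query 2 returns: [(4,)]

Reason: COUNT(*) counts rows, COUNT(DISTINCT major) counts unique majors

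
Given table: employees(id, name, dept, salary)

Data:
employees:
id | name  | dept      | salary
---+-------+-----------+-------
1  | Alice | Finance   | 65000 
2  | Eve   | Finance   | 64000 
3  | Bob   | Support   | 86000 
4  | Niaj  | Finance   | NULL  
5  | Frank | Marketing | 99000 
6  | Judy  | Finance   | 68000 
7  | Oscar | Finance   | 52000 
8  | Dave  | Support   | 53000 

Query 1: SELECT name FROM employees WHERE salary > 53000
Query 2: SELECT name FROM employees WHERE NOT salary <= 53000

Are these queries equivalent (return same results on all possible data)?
Yes, equivalent

Both queries return: [('Alice',), ('Bob',), ('Eve',), ('Frank',), ('Judy',)]

Reason: Both filter salary > 53000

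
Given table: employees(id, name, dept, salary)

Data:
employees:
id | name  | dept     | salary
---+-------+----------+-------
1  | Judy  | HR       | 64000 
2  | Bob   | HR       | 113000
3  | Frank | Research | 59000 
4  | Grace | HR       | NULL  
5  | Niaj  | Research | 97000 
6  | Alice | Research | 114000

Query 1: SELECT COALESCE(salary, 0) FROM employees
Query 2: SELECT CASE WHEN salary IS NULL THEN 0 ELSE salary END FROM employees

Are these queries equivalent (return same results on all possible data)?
Yes, equivalent

Both queries return: [(0,), (59000,), (64000,), (97000,), (113000,), (114000,)]

Reason: COALESCE vs CASE for NULL handling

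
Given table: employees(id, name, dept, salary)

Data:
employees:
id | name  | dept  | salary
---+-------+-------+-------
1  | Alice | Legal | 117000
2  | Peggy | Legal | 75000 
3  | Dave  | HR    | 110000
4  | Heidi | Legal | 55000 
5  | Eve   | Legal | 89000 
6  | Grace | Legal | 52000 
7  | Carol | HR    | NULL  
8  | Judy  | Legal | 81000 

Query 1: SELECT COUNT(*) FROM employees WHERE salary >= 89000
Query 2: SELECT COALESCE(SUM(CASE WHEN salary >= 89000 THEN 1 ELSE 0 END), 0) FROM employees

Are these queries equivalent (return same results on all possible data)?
Yes, equivalent

Both queries return: [(3,)]

Reason: COUNT with WHERE vs conditional SUM (COALESCE handles empty-table NULL)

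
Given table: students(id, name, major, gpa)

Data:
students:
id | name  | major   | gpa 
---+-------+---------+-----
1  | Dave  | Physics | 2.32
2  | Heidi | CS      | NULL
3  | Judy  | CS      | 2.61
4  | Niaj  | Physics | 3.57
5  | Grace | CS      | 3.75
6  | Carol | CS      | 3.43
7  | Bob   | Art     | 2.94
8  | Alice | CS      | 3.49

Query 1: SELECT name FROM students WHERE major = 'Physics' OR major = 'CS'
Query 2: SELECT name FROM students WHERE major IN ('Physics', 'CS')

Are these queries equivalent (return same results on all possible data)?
Yes, equivalent

Both queries return: [('Alice',), ('Carol',), ('Dave',), ('Grace',), ('Heidi',), ('Judy',), ('Niaj',)]

Reason: OR vs IN are equivalent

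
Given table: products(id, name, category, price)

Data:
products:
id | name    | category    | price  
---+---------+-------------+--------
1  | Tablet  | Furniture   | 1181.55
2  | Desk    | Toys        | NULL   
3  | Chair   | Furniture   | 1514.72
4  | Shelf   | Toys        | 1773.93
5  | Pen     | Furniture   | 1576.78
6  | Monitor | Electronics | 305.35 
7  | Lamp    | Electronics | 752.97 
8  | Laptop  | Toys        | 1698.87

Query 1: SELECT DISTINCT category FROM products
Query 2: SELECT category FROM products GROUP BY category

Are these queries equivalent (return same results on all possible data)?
Yes, equivalent

Both queries return: [('Electronics',), ('Furniture',), ('Toys',)]

Reason: Both get unique categorys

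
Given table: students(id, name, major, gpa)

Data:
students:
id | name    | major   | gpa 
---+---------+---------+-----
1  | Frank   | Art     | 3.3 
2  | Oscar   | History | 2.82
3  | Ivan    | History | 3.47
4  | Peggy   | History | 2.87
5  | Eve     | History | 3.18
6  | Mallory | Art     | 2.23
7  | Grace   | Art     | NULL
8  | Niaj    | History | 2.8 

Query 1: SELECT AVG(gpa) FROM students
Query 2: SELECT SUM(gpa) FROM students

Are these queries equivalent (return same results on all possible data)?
No, not equivalent

Query 1 returns: [(2.9528571428571433,)]
Query 2 returns: [(20.67,)]

Reason: AVG vs SUM give different aggregate values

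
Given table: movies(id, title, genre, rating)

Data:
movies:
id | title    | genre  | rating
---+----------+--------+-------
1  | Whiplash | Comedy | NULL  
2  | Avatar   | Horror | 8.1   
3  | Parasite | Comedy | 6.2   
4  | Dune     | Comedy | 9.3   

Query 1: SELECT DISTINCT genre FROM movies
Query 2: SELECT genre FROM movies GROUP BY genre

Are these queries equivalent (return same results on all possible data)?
Yes, equivalent

Both queries return: [('Comedy',), ('Horror',)]

Reason: Both get unique genres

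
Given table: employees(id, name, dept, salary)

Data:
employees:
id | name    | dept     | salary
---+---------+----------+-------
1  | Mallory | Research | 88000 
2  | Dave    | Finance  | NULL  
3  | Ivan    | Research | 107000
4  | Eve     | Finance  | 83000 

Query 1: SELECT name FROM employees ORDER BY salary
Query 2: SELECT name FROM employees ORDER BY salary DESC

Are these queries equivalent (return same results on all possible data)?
No, not equivalent

Query 1 returns: [('Dave',), ('Eve',), ('Mallory',), ('Ivan',)]
Query 2 returns: [('Ivan',), ('Mallory',), ('Eve',), ('Dave',)]

Reason: ASC vs DESC gives opposite ordering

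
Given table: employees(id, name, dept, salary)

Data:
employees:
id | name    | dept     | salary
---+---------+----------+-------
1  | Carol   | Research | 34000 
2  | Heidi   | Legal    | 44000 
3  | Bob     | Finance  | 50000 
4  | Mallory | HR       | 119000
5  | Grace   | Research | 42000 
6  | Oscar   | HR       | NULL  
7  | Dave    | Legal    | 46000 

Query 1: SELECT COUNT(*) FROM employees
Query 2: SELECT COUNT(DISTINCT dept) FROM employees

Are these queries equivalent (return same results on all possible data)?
No, not equivalent

Query 1 returns: [(7,)]
Query 2 returns: [(4,)]

Reason: COUNT(*) counts rows, COUNT(DISTINCT dept) counts unique depts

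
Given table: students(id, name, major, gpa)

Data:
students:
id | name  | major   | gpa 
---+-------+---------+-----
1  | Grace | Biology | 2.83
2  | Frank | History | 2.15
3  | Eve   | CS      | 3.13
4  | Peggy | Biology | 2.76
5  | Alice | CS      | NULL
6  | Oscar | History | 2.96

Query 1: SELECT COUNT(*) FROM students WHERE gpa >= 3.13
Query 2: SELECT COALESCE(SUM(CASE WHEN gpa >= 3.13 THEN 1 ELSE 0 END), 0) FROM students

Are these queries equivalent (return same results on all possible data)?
Yes, equivalent

Both queries return: [(1,)]

Reason: COUNT with WHERE vs conditional SUM (COALESCE handles empty-table NULL)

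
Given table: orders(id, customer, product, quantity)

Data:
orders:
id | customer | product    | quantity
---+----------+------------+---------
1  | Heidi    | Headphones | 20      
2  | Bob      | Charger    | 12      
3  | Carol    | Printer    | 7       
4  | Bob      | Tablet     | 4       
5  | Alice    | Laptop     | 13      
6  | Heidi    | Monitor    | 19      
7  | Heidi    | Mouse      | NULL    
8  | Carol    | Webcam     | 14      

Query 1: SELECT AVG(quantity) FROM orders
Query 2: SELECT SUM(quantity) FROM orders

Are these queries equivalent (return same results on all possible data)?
No, not equivalent

Query 1 returns: [(12.714285714285714,)]
Query 2 returns: [(89,)]

Reason: AVG vs SUM give different aggregate values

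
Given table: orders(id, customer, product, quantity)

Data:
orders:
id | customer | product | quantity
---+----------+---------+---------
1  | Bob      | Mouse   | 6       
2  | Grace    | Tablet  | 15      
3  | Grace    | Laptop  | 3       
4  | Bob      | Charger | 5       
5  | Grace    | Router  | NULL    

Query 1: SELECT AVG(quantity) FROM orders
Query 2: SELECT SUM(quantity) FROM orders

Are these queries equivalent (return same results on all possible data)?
No, not equivalent

Query 1 returns: [(7.25,)]
Query 2 returns: [(29,)]

Reason: AVG vs SUM give different aggregate values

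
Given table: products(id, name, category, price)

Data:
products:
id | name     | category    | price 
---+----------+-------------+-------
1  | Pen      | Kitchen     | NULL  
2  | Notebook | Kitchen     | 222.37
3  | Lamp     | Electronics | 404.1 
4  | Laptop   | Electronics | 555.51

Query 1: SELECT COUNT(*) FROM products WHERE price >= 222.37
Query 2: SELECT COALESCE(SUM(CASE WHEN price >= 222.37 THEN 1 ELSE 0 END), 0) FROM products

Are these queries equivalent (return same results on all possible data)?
Yes, equivalent

Both queries return: [(3,)]

Reason: COUNT with WHERE vs conditional SUM (COALESCE handles empty-table NULL)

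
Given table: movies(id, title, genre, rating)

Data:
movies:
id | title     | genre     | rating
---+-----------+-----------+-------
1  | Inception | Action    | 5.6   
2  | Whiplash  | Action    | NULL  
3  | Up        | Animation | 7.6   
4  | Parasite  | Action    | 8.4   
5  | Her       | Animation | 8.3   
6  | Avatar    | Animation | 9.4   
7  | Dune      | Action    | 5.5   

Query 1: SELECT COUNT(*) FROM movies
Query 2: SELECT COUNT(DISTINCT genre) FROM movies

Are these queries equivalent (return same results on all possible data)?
No, not equivalent

Query 1 returns: [(7,)]
Query 2 returns: [(2,)]

Reason: COUNT(*) counts rows, COUNT(DISTINCT genre) counts unique genres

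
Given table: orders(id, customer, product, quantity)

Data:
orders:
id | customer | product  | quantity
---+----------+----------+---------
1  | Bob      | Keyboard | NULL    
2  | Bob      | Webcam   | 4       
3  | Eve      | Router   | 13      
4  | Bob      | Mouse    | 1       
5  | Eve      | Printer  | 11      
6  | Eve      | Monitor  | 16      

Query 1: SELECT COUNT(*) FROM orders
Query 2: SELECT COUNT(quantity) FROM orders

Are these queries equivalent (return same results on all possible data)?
No, not equivalent

Query 1 returns: [(6,)]
Query 2 returns: [(5,)]

Reason: COUNT(*) includes NULLs, COUNT(column) excludes them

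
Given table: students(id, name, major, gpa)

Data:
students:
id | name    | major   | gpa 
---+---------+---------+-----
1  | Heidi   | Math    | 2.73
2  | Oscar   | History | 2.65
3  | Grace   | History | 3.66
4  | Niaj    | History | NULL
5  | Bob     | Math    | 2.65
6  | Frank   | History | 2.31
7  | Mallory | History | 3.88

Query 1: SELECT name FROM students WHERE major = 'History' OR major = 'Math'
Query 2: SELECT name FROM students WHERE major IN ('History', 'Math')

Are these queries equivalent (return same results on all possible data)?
Yes, equivalent

Both queries return: [('Bob',), ('Frank',), ('Grace',), ('Heidi',), ('Mallory',), ('Niaj',), ('Oscar',)]

Reason: OR vs IN are equivalent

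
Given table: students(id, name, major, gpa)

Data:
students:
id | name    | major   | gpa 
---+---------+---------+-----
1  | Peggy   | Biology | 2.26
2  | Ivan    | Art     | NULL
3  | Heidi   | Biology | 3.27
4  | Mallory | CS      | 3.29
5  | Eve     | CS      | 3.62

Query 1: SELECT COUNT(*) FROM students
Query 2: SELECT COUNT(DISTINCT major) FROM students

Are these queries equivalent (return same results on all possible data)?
No, not equivalent

Query 1 returns: [(5,)]
Query 2 returns: [(3,)]

Reason: COUNT(*) counts rows, COUNT(DISTINCT major) counts unique majors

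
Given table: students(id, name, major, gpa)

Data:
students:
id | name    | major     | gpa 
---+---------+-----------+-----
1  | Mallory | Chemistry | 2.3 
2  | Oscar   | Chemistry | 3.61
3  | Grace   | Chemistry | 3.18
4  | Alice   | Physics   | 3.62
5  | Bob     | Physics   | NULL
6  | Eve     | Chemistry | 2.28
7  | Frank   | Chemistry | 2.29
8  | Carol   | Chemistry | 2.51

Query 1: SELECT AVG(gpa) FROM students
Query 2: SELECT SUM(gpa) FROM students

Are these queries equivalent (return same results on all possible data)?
No, not equivalent

Query 1 returns: [(2.827142857142857,)]
Query 2 returns: [(19.79,)]

Reason: AVG vs SUM give different aggregate values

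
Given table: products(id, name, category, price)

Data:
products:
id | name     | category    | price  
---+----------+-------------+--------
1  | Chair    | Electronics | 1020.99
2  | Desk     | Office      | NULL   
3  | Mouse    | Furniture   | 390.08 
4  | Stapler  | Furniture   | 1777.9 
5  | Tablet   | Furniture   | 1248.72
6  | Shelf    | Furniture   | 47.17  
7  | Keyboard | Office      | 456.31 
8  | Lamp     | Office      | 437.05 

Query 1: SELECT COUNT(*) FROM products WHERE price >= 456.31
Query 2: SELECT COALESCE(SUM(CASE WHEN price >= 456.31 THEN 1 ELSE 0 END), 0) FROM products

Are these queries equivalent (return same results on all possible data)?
Yes, equivalent

Both queries return: [(4,)]

Reason: COUNT with WHERE vs conditional SUM (COALESCE handles empty-table NULL)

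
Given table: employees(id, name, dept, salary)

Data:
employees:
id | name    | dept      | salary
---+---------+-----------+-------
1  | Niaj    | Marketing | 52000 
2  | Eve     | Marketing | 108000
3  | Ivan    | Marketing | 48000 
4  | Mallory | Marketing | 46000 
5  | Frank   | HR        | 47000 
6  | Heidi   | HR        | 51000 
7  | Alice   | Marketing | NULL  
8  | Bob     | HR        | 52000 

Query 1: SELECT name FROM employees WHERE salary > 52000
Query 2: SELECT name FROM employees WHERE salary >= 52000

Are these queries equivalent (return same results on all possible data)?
No, not equivalent

Query 1 returns: [('Eve',)]
Query 2 returns: [('Niaj',), ('Eve',), ('Bob',)]

Reason: > vs >= gives different results when salary = 52000 exists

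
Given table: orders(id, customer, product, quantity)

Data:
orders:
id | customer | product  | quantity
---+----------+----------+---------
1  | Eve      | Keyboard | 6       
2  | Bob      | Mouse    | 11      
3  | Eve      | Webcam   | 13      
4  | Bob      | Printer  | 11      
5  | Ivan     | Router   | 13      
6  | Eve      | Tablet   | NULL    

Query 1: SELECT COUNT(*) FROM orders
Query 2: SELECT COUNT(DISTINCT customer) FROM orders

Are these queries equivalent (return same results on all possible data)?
No, not equivalent

Query 1 returns: [(6,)]
Query 2 returns: [(3,)]

Reason: COUNT(*) counts rows, COUNT(DISTINCT customer) counts unique customers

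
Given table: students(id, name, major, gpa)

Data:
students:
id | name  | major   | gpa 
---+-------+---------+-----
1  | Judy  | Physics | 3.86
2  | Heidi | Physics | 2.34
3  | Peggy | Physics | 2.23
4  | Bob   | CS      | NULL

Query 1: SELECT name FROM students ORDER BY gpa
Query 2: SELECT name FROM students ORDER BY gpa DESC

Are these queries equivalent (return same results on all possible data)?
No, not equivalent

Query 1 returns: [('Bob',), ('Peggy',), ('Heidi',), ('Judy',)]
Query 2 returns: [('Judy',), ('Heidi',), ('Peggy',), ('Bob',)]

Reason: ASC vs DESC gives opposite ordering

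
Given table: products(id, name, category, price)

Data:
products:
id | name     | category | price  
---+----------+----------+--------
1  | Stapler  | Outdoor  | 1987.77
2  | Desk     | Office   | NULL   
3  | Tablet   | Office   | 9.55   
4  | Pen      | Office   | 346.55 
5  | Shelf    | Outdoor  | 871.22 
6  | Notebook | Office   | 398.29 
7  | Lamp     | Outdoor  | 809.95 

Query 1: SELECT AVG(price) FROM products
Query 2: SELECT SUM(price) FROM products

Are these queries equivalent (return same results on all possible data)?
No, not equivalent

Query 1 returns: [(737.2216666666667,)]
Query 2 returns: [(4423.33,)]

Reason: AVG vs SUM give different aggregate values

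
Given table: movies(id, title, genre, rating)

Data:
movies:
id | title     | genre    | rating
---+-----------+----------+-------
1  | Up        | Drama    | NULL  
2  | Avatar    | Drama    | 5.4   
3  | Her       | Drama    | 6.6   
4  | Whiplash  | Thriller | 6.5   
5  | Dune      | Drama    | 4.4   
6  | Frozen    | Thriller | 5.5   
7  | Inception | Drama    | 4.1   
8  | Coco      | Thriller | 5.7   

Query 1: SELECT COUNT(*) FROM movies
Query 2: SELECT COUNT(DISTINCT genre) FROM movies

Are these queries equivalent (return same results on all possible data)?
No, not equivalent

Query 1 returns: [(8,)]
Query 2 returns: [(2,)]

Reason: COUNT(*) counts rows, COUNT(DISTINCT genre) counts unique genres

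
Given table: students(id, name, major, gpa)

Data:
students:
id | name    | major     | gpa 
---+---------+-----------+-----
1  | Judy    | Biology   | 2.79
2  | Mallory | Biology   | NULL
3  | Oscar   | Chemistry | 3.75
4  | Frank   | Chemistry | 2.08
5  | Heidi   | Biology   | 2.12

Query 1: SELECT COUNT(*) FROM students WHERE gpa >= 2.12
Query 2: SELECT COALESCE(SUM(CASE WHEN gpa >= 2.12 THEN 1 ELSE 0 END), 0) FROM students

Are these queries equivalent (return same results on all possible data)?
Yes, equivalent

Both queries return: [(3,)]

Reason: COUNT with WHERE vs conditional SUM (COALESCE handles empty-table NULL)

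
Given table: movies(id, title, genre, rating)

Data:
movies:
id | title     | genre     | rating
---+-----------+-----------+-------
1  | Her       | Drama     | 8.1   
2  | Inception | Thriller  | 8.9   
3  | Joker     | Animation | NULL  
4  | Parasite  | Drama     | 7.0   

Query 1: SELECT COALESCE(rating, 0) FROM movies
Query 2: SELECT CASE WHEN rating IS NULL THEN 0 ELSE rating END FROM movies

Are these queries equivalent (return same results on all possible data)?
Yes, equivalent

Both queries return: [(0,), (7.0,), (8.1,), (8.9,)]

Reason: COALESCE vs CASE for NULL handling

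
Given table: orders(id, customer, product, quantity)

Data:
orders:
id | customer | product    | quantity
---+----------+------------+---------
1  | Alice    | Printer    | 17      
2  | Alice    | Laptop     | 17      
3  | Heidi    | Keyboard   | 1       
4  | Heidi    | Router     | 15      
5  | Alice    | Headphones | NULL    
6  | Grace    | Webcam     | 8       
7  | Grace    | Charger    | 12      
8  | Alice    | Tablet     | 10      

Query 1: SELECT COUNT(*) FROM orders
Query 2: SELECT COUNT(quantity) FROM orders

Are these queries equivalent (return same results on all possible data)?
No, not equivalent

Query 1 returns: [(8,)]
Query 2 returns: [(7,)]

Reason: COUNT(*) includes NULLs, COUNT(column) excludes them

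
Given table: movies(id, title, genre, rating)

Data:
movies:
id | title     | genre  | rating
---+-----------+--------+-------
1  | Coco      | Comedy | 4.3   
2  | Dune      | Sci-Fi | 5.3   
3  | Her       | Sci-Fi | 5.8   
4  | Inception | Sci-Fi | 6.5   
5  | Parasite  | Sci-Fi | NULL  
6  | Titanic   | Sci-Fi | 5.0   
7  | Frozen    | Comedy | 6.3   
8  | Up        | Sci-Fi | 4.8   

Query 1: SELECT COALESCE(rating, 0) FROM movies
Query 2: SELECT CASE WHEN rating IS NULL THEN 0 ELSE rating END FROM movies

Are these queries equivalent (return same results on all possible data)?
Yes, equivalent

Both queries return: [(0,), (4.3,), (4.8,), (5.0,), (5.3,), (5.8,), (6.3,), (6.5,)]

Reason: COALESCE vs CASE for NULL handling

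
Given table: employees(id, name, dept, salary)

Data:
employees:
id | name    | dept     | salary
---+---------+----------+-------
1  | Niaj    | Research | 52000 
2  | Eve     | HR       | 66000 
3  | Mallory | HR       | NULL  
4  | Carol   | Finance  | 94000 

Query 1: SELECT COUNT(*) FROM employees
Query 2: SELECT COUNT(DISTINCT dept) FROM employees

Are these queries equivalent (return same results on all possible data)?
No, not equivalent

Query 1 returns: [(4,)]
Query 2 returns: [(3,)]

Reason: COUNT(*) counts rows, COUNT(DISTINCT dept) counts unique depts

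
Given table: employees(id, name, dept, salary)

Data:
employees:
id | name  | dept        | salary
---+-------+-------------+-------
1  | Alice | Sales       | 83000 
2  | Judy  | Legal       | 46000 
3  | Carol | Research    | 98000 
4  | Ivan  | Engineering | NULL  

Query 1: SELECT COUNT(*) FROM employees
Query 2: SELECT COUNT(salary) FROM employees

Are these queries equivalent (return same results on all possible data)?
No, not equivalent

Query 1 returns: [(4,)]
Query 2 returns: [(3,)]

Reason: COUNT(*) includes NULLs, COUNT(column) excludes them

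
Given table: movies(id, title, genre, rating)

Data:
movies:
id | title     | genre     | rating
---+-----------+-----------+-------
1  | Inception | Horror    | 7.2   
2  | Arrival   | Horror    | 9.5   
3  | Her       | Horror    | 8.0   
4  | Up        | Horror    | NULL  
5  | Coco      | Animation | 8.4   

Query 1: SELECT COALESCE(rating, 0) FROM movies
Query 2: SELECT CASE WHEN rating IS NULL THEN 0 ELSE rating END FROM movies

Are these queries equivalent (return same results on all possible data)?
Yes, equivalent

Both queries return: [(0,), (7.2,), (8.0,), (8.4,), (9.5,)]

Reason: COALESCE vs CASE for NULL handling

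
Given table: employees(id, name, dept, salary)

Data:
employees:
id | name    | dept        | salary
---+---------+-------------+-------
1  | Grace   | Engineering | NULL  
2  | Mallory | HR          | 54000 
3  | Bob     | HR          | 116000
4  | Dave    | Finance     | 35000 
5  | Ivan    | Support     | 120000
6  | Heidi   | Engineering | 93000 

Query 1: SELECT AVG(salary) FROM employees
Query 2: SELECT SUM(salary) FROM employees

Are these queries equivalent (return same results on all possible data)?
No, not equivalent

Query 1 returns: [(83600.0,)]
Query 2 returns: [(418000,)]

Reason: AVG vs SUM give different aggregate values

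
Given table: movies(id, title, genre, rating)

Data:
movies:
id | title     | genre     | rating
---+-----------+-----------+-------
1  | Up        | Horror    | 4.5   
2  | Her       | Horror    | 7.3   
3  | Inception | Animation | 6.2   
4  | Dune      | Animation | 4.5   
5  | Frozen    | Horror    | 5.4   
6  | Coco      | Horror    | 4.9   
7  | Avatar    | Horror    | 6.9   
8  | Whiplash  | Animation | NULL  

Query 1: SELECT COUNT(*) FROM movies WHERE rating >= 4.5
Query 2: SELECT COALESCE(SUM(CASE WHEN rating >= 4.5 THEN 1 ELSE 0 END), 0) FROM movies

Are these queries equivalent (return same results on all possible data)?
Yes, equivalent

Both queries return: [(7,)]

Reason: COUNT with WHERE vs conditional SUM (COALESCE handles empty-table NULL)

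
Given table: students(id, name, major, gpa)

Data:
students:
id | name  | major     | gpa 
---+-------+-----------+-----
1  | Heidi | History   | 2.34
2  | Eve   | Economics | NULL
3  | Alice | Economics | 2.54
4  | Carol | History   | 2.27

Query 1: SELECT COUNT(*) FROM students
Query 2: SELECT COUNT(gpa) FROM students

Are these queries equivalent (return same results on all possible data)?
No, not equivalent

Query 1 returns: [(4,)]
Query 2 returns: [(3,)]

Reason: COUNT(*) includes NULLs, COUNT(column) excludes them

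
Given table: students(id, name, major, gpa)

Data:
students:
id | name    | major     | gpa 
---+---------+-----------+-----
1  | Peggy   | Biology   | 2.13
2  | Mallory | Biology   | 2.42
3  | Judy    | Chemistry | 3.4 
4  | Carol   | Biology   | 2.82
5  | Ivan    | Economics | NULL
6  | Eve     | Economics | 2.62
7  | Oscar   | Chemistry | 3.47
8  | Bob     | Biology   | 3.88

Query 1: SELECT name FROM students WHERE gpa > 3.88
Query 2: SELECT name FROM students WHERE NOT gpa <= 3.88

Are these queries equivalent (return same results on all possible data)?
Yes, equivalent

Both queries return: []

Reason: Both filter gpa > 3.88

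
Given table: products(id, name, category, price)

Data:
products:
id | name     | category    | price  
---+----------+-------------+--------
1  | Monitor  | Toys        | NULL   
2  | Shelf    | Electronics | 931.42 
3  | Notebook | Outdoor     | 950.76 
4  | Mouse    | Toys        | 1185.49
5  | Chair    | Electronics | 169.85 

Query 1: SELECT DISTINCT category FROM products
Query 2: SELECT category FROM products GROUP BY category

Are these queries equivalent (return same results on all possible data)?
Yes, equivalent

Both queries return: [('Electronics',), ('Outdoor',), ('Toys',)]

Reason: Both get unique categorys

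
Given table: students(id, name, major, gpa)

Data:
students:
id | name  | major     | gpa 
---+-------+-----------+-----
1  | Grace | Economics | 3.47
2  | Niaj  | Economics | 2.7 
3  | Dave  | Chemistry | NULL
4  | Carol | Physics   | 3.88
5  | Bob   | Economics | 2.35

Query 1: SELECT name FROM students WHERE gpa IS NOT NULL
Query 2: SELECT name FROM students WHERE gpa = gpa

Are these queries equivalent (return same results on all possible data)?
Yes, equivalent

Both queries return: [('Bob',), ('Carol',), ('Grace',), ('Niaj',)]

Reason: IS NOT NULL vs self-equality (both exclude NULLs)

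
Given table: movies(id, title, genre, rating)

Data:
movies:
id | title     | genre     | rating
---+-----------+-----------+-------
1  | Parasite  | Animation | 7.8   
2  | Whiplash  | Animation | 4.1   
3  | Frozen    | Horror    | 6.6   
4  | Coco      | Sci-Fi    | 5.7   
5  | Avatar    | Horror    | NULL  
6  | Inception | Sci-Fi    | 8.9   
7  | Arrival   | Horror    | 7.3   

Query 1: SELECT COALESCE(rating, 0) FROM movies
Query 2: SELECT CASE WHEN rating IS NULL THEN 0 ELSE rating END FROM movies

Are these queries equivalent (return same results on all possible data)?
Yes, equivalent

Both queries return: [(0,), (4.1,), (5.7,), (6.6,), (7.3,), (7.8,), (8.9,)]

Reason: COALESCE vs CASE for NULL handling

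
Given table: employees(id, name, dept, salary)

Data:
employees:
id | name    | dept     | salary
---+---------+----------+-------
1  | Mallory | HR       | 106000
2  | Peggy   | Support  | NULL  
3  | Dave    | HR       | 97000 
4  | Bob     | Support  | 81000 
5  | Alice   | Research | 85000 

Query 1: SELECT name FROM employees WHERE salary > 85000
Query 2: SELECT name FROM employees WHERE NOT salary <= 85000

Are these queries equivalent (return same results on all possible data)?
Yes, equivalent

Both queries return: [('Dave',), ('Mallory',)]

Reason: Both filter salary > 85000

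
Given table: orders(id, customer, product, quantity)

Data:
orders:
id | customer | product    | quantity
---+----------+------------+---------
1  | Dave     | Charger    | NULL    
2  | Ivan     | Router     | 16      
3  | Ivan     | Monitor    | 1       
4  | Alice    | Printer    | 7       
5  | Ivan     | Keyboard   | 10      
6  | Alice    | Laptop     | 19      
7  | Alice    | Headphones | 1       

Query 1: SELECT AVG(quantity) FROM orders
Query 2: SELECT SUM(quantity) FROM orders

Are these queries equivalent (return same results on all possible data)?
No, not equivalent

Query 1 returns: [(9.0,)]
Query 2 returns: [(54,)]

Reason: AVG vs SUM give different aggregate values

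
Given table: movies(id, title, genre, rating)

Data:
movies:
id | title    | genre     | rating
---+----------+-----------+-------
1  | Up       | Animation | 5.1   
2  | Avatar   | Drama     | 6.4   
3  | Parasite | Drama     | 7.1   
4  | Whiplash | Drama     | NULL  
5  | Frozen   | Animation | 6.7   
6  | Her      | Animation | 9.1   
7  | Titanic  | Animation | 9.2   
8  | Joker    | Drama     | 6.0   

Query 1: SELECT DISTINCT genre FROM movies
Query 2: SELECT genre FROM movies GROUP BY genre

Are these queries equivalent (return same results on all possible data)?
Yes, equivalent

Both queries return: [('Animation',), ('Drama',)]

Reason: Both get unique genres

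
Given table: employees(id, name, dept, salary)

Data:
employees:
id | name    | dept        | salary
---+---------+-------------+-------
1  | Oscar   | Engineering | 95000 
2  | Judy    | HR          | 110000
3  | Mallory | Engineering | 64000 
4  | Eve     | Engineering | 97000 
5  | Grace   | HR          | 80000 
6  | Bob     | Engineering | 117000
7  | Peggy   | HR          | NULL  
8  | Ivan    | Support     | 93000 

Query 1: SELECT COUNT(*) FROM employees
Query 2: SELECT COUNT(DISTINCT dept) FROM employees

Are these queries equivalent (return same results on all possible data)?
No, not equivalent

Query 1 returns: [(8,)]
Query 2 returns: [(3,)]

Reason: COUNT(*) counts rows, COUNT(DISTINCT dept) counts unique depts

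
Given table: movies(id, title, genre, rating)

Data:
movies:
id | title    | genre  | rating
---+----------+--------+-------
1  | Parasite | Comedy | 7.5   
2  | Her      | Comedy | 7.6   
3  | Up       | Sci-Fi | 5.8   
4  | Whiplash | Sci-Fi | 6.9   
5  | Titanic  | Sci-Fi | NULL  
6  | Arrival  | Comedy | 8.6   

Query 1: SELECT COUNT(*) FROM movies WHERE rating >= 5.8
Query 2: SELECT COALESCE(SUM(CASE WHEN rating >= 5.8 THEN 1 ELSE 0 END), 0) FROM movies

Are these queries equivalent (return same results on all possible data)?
Yes, equivalent

Both queries return: [(5,)]

Reason: COUNT with WHERE vs conditional SUM (COALESCE handles empty-table NULL)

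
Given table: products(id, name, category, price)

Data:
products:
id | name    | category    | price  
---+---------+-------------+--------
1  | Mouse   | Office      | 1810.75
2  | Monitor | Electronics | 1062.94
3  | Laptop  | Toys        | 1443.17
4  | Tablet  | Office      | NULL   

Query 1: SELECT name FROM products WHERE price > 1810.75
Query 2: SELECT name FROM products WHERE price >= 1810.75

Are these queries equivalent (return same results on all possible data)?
No, not equivalent

Query 1 returns: []
Query 2 returns: [('Mouse',)]

Reason: > vs >= gives different results when price = 1810.75 exists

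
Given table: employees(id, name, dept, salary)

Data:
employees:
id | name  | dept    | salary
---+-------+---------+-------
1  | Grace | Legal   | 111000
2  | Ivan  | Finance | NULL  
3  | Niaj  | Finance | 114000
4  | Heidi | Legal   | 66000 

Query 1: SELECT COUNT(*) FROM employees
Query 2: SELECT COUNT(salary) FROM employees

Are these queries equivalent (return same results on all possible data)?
No, not equivalent

Query 1 returns: [(4,)]
Query 2 returns: [(3,)]

Reason: COUNT(*) includes NULLs, COUNT(column) excludes them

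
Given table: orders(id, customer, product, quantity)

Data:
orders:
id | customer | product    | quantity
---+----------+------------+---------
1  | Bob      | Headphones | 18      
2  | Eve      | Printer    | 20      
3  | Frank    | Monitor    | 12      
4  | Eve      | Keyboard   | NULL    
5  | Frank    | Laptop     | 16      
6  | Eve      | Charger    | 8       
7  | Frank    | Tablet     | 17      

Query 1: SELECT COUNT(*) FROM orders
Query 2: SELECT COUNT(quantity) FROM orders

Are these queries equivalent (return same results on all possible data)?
No, not equivalent

Query 1 returns: [(7,)]
Query 2 returns: [(6,)]

Reason: COUNT(*) includes NULLs, COUNT(column) excludes them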